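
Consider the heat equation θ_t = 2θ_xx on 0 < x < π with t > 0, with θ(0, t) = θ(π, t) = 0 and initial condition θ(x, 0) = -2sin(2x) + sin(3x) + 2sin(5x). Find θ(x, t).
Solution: Using separation of variables θ = X(x)G(t):
Eigenfunctions: sin(nx), n = 1, 2, 3, ...
General solution: θ(x, t) = Σ c_n sin(nx) exp(-2n² t)
Matching θ(x,0) = -2sin(2x) + sin(3x) + 2sin(5x) term by term: c_2=-2, c_3=1, c_5=2.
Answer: θ(x, t) = -2exp(-8t)sin(2x) + exp(-18t)sin(3x) + 2exp(-50t)sin(5x)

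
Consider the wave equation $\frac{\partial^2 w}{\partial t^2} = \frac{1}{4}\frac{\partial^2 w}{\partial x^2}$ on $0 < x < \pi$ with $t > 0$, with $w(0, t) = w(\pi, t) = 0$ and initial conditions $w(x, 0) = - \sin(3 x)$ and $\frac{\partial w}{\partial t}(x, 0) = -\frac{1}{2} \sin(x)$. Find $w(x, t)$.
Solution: Separating variables: $w = \sum [A_n \cos(\omega_n t) + B_n \sin(\omega_n t)] \sin(nx)$, $\omega_n = n/2$. From ICs ($B_n$ = velocity coefficient / $\omega_n$): $A_3=-1, B_1=-1$.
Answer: $w(x, t) = - \sin(t/2) \sin(x) -  \sin(3 x) \cos(3 t/2)$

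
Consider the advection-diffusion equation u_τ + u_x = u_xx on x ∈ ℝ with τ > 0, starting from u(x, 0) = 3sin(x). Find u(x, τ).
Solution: Moving frame: η = x - τ, σ = τ, u = w(η,σ), so u_τ = w_σ - w_η and u_xx = w_ηη.
Hence u_τ + u_x = w_σ and the PDE becomes the heat equation w_σ = w_ηη on η ∈ ℝ.
Initial data: w(η,0) = u(η,0) = 3sin(η). Each mode sin(nη) decays as exp(-n²σ) on ℝ, so w(η,σ) = Σ c_n exp(-n²σ) sin(nη) with c_1=3: w(η,σ) = 3exp(-σ)sin(η).
Substituting back: u(x,τ) = w(x - τ, τ).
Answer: u(x, τ) = 3exp(-τ)sin(x - τ)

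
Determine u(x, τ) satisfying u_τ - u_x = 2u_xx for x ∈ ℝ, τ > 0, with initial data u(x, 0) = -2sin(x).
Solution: Change to a moving frame: let η = x + τ, σ = τ and write u(x,τ) = w(η,σ).
By the chain rule u_τ = w_σ + w_η, u_x = w_η, u_xx = w_ηη.
Then u_τ - u_x = w_σ: the advection term cancels and the PDE becomes the heat equation w_σ = 2w_ηη on η ∈ ℝ.
Initial data: w(η,0) = u(η,0) = -2sin(η).
On η ∈ ℝ each mode satisfies (sin(nη))″ = -n² sin(nη), so exp(-2n²σ) sin(nη) solves the heat equation; by superposition w(η,σ) = Σ c_n exp(-2n²σ) sin(nη).
Reading off the coefficients: c_1=-2, so w(η,σ) = -2exp(-2σ)sin(η).
Substituting back η = x + τ, σ = τ: u(x,τ) = w(x + τ, τ).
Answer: u(x, τ) = -2exp(-2τ)sin(x + τ)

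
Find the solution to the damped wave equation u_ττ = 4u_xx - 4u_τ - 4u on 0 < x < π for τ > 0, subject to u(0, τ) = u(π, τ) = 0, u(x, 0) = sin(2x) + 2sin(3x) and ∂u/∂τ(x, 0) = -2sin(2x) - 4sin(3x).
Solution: Substitute u = exp(-2τ)w, i.e. w = exp(2τ)u.
By the product rule, u_τ = exp(-2τ)(w_τ - 2w), u_ττ = exp(-2τ)(w_ττ - 4w_τ + 4w), u_xx = exp(-2τ)w_xx.
Substituting into the PDE and dividing by exp(-2τ): w_ττ - 4w_τ + 4w = 4w_xx - 4(w_τ - 2w) - 4w.
The lower-order terms cancel, leaving the standard wave equation w_ττ = 4w_xx.
Initial data for w: w(x,0) = u(x,0) = sin(2x) + 2sin(3x); w_τ(x,0) = u_τ(x,0) + 2u(x,0) = 0. The boundary conditions carry over: w(0,τ) = w(π,τ) = 0.
Solve for w:
  Using separation of variables w = X(x)T(τ):
  Eigenfunctions: sin(nx), n = 1, 2, 3, ...
  General solution: w(x, τ) = Σ [A_n cos(2n τ) + B_n sin(2n τ)] sin(nx)
  From w(x,0) = sin(2x) + 2sin(3x): A_2=1, A_3=2. From w_τ(x,0) = 0: all B_n = 0.
Hence w(x,τ) = sin(2x)cos(4τ) + 2sin(3x)cos(6τ).
Transform back: u(x,τ) = exp(-2τ)w(x,τ).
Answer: u(x, τ) = exp(-2τ)sin(2x)cos(4τ) + 2exp(-2τ)sin(3x)cos(6τ)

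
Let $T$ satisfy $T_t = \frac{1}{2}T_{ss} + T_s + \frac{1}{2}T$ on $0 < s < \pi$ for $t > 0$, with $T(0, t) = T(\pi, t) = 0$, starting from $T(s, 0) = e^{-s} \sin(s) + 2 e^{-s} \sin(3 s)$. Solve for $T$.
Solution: Substitute $T = e^{-s}u$.
Then $T_s = e^{-s}(u_s - u)$, $T_{ss} = e^{-s}(u_{ss} - 2u_s + u)$, $T_t = e^{-s}u_t$; substituting and dividing by $e^{-s}$, the lower-order terms cancel: $u_t = \frac{1}{2}u_{ss}$ (standard heat equation).
Data for $u$: $u(s,0) = e^{s}T(s,0) = \sin(s) + 2 \sin(3 s)$. The boundary conditions carry over: $u(0,t) = u(\pi,t) = 0$.
Separating variables: $u = \sum c_n e^{-n^2t/2} \sin(ns)$. From $u(s,0) = \sin(s) + 2 \sin(3 s)$: $c_1=1, c_3=2$.
So $u(s,t) = e^{-t/2} \sin(s) + 2 e^{-9 t/2} \sin(3 s)$, and $T(s,t) = e^{-s}u(s,t)$.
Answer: $T(s, t) = e^{-s} e^{-t/2} \sin(s) + 2 e^{-s} e^{-9 t/2} \sin(3 s)$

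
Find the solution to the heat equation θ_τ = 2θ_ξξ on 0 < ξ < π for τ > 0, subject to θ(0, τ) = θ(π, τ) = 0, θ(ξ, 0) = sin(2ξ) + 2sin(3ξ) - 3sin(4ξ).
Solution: Separating variables: θ = Σ c_n exp(-2n²τ) sin(nξ). From θ(ξ,0) = sin(2ξ) + 2sin(3ξ) - 3sin(4ξ): c_2=1, c_3=2, c_4=-3.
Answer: θ(ξ, τ) = exp(-8τ)sin(2ξ) + 2exp(-18τ)sin(3ξ) - 3exp(-32τ)sin(4ξ)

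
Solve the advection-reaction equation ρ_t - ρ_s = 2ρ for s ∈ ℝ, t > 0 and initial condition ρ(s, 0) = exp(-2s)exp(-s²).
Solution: Substitute ρ = exp(-2s)u, i.e. u = exp(2s)ρ.
By the product rule, ρ_s = exp(-2s)(u_s - 2u), ρ_t = exp(-2s)u_t.
Substituting into the PDE and dividing by exp(-2s): u_t - (u_s - 2u) = 2u.
The lower-order terms cancel, leaving the standard advection equation u_t - u_s = 0.
Initial data for u: u(s,0) = exp(2s)ρ(s,0) = exp(-s²).
Solve for u:
  By method of characteristics (waves move left with speed 1):
  Along characteristics s + t = const, u is constant, so u(s,t) = f(s + t) with f = u(·, 0).
Hence u(s,t) = exp(-(s + t)²).
Transform back: ρ(s,t) = exp(-2s)u(s,t).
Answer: ρ(s, t) = exp(-2s)exp(-(s + t)²)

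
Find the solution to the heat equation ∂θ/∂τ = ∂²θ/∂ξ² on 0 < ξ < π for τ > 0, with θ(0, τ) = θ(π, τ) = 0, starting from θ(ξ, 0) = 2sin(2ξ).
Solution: Separating variables: θ = Σ c_n exp(-n²τ) sin(nξ). From θ(ξ,0) = 2sin(2ξ): c_2=2.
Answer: θ(ξ, τ) = 2exp(-4τ)sin(2ξ)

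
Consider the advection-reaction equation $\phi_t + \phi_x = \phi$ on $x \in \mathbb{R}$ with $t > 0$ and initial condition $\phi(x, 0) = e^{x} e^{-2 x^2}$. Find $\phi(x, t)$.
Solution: Substitute $\phi = e^{x}u$.
Then $\phi_x = e^{x}(u_x + u)$, $\phi_t = e^{x}u_t$; substituting and dividing by $e^{x}$, the lower-order terms cancel: $u_t + u_x = 0$ (standard advection equation).
Data for $u$: $u(x,0) = e^{-x}\phi(x,0) = e^{-2 x^2}$.
By characteristics ($dx/dt = 1$), $u(x,t) = f(x - t)$ with $f = u( \cdot , 0)$.
So $u(x,t) = e^{-2 (-t + x)^2}$, and $\phi(x,t) = e^{x}u(x,t)$.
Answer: $\phi(x, t) = e^{x} e^{-2 (-t + x)^2}$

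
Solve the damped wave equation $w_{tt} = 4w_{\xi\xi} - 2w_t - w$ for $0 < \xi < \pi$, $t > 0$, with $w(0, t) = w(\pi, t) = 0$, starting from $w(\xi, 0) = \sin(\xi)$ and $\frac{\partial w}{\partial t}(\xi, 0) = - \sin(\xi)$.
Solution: Substitute $w = e^{-t}u$.
Then $w_t = e^{-t}(u_t - u)$, $w_{tt} = e^{-t}(u_{tt} - 2u_t + u)$, $w_{\xi\xi} = e^{-t}u_{\xi\xi}$; substituting and dividing by $e^{-t}$, the lower-order terms cancel: $u_{tt} = 4u_{\xi\xi}$ (standard wave equation).
Data for $u$: $u(\xi,0) = w(\xi,0) = \sin(\xi)$; $u_t(\xi,0) = w_t(\xi,0) + w(\xi,0) = 0$. The boundary conditions carry over: $u(0,t) = u(\pi,t) = 0$.
Separating variables: $u = \sum [A_n \cos(\omega_n t) + B_n \sin(\omega_n t)] \sin(n\xi)$, $\omega_n = 2n$. From ICs: $A_1=1$.
So $u(\xi,t) = \sin(\xi) \cos(2 t)$, and $w(\xi,t) = e^{-t}u(\xi,t)$.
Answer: $w(\xi, t) = e^{-t} \sin(\xi) \cos(2 t)$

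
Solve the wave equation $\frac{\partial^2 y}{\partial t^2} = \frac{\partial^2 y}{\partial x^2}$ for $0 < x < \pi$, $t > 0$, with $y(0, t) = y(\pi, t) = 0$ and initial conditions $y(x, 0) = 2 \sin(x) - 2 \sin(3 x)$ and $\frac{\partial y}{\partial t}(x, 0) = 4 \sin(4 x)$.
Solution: Separating variables: $y = \sum [A_n \cos(\omega_n t) + B_n \sin(\omega_n t)] \sin(nx)$, $\omega_n = n$. From ICs ($B_n$ = velocity coefficient / $\omega_n$): $A_1=2, A_3=-2, B_4=1$.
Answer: $y(x, t) = \sin(4 t) \sin(4 x) + 2 \sin(x) \cos(t) - 2 \sin(3 x) \cos(3 t)$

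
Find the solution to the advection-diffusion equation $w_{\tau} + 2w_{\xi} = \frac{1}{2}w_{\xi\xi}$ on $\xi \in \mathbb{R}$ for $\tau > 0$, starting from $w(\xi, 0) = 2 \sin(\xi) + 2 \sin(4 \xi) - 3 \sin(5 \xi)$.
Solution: Change to a moving frame: let $\eta = \xi - 2\tau$, $\sigma = \tau$ and write $w(\xi,\tau) = u(\eta,\sigma)$.
By the chain rule $w_{\tau} = u_{\sigma} - 2u_{\eta}$, $w_{\xi} = u_{\eta}$, $w_{\xi\xi} = u_{\eta\eta}$.
Then $w_{\tau} + 2w_{\xi} = u_{\sigma}$: the advection term cancels and the PDE becomes the heat equation $u_{\sigma} = \frac{1}{2}u_{\eta\eta}$ on $\eta \in \mathbb{R}$.
Initial data: $u(\eta,0) = w(\eta,0) = 2 \sin(\eta) + 2 \sin(4 \eta) - 3 \sin(5 \eta)$.
On $\eta \in \mathbb{R}$ each mode satisfies $(\sin(n\eta))'' = -n^2 \sin(n\eta)$, so $e^{-n^2\sigma/2} \sin(n\eta)$ solves the heat equation; by superposition $u(\eta,\sigma) = \sum c_n e^{-n^2\sigma/2} \sin(n\eta)$.
Reading off the coefficients: $c_1=2, c_4=2, c_5=-3$, so $u(\eta,\sigma) = 2 e^{-8 \sigma} \sin(4 \eta) + 2 e^{-\sigma/2} \sin(\eta) - 3 e^{-25 \sigma/2} \sin(5 \eta)$.
Substituting back $\eta = \xi - 2\tau$, $\sigma = \tau$: $w(\xi,\tau) = u(\xi - 2\tau, \tau)$.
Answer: $w(\xi, \tau) = -2 e^{-8 \tau} \sin(8 \tau - 4 \xi) - 2 e^{-\tau/2} \sin(2 \tau - \xi) + 3 e^{-25 \tau/2} \sin(10 \tau - 5 \xi)$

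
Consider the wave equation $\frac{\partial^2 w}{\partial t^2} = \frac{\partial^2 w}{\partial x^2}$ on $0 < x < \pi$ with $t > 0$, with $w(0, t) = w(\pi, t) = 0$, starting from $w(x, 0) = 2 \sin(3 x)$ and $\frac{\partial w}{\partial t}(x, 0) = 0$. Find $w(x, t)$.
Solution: Separating variables: $w = \sum [A_n \cos(\omega_n t) + B_n \sin(\omega_n t)] \sin(nx)$, $\omega_n = n$. From ICs: $A_3=2$.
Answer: $w(x, t) = 2 \sin(3 x) \cos(3 t)$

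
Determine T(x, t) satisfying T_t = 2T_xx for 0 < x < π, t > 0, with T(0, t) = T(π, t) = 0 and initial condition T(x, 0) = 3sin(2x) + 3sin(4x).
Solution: Using separation of variables T = X(x)G(t):
Eigenfunctions: sin(nx), n = 1, 2, 3, ...
General solution: T(x, t) = Σ c_n sin(nx) exp(-2n² t)
Matching T(x,0) = 3sin(2x) + 3sin(4x) term by term: c_2=3, c_4=3.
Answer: T(x, t) = 3exp(-8t)sin(2x) + 3exp(-32t)sin(4x)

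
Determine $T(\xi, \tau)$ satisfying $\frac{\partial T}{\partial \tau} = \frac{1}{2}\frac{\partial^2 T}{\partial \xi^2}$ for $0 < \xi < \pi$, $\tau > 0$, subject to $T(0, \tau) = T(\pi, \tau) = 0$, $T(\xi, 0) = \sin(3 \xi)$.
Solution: Separating variables: $T = \sum c_n e^{-n^2\tau/2} \sin(n\xi)$. From $T(\xi,0) = \sin(3 \xi)$: $c_3=1$.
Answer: $T(\xi, \tau) = e^{-9 \tau/2} \sin(3 \xi)$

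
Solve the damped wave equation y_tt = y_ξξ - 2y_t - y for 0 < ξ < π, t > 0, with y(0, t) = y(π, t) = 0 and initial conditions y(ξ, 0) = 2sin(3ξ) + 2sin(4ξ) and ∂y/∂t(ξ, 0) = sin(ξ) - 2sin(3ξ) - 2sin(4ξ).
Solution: Substitute y = exp(-t)u, i.e. u = exp(t)y.
By the product rule, y_t = exp(-t)(u_t - u), y_tt = exp(-t)(u_tt - 2u_t + u), y_ξξ = exp(-t)u_ξξ.
Substituting into the PDE and dividing by exp(-t): u_tt - 2u_t + u = u_ξξ - 2(u_t - u) - u.
The lower-order terms cancel, leaving the standard wave equation u_tt = u_ξξ.
Initial data for u: u(ξ,0) = y(ξ,0) = 2sin(3ξ) + 2sin(4ξ); u_t(ξ,0) = y_t(ξ,0) + y(ξ,0) = sin(ξ). The boundary conditions carry over: u(0,t) = u(π,t) = 0.
Solve for u:
  Using separation of variables u = X(ξ)T(t):
  Eigenfunctions: sin(nξ), n = 1, 2, 3, ...
  General solution: u(ξ, t) = Σ [A_n cos(n t) + B_n sin(n t)] sin(nξ)
  From u(ξ,0) = 2sin(3ξ) + 2sin(4ξ): A_3=2, A_4=2. From u_t(ξ,0) = sin(ξ), using u_t(ξ,0) = Σ ω_n B_n sin(nξ) with ω_n = n: B_1 = 1/1 = 1.
Hence u(ξ,t) = sin(t)sin(ξ) + 2sin(3ξ)cos(3t) + 2sin(4ξ)cos(4t).
Transform back: y(ξ,t) = exp(-t)u(ξ,t).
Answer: y(ξ, t) = exp(-t)sin(t)sin(ξ) + 2exp(-t)sin(3ξ)cos(3t) + 2exp(-t)sin(4ξ)cos(4t)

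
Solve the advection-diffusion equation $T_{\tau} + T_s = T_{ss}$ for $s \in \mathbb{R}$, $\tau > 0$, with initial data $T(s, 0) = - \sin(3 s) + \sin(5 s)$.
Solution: Change to a moving frame: let $\eta = s - \tau$, $\sigma = \tau$ and write $T(s,\tau) = u(\eta,\sigma)$.
By the chain rule $T_{\tau} = u_{\sigma} - u_{\eta}$, $T_s = u_{\eta}$, $T_{ss} = u_{\eta\eta}$.
Then $T_{\tau} + T_s = u_{\sigma}$: the advection term cancels and the PDE becomes the heat equation $u_{\sigma} = u_{\eta\eta}$ on $\eta \in \mathbb{R}$.
Initial data: $u(\eta,0) = T(\eta,0) = - \sin(3 \eta) + \sin(5 \eta)$.
On $\eta \in \mathbb{R}$ each mode satisfies $(\sin(n\eta))'' = -n^2 \sin(n\eta)$, so $e^{-n^2\sigma} \sin(n\eta)$ solves the heat equation; by superposition $u(\eta,\sigma) = \sum c_n e^{-n^2\sigma} \sin(n\eta)$.
Reading off the coefficients: $c_3=-1, c_5=1$, so $u(\eta,\sigma) = - e^{-9 \sigma} \sin(3 \eta) + e^{-25 \sigma} \sin(5 \eta)$.
Substituting back $\eta = s - \tau$, $\sigma = \tau$: $T(s,\tau) = u(s - \tau, \tau)$.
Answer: $T(s, \tau) = e^{-9 \tau} \sin(3 \tau - 3 s) -  e^{-25 \tau} \sin(5 \tau - 5 s)$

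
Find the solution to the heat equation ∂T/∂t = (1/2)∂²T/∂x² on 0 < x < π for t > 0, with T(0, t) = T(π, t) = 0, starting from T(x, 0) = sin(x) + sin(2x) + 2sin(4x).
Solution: Separating variables: T = Σ c_n exp(-n²t/2) sin(nx). From T(x,0) = sin(x) + sin(2x) + 2sin(4x): c_1=1, c_2=1, c_4=2.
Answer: T(x, t) = exp(-2t)sin(2x) + 2exp(-8t)sin(4x) + exp(-t/2)sin(x)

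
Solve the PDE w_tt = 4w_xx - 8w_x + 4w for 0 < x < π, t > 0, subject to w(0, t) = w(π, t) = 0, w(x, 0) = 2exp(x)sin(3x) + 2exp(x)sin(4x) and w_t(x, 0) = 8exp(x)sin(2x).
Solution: Substitute w = exp(x)u.
Then w_x = exp(x)(u_x + u), w_xx = exp(x)(u_xx + 2u_x + u), w_tt = exp(x)u_tt; substituting and dividing by exp(x), the lower-order terms cancel: u_tt = 4u_xx (standard wave equation).
Data for u: u(x,0) = exp(-x)w(x,0) = 2sin(3x) + 2sin(4x); u_t(x,0) = exp(-x)w_t(x,0) = 8sin(2x). The boundary conditions carry over: u(0,t) = u(π,t) = 0.
Separating variables: u = Σ [A_n cos(ω_n t) + B_n sin(ω_n t)] sin(nx), ω_n = 2n. From ICs (B_n = velocity coefficient / ω_n): A_3=2, A_4=2, B_2=2.
So u(x,t) = 2sin(4t)sin(2x) + 2sin(3x)cos(6t) + 2sin(4x)cos(8t), and w(x,t) = exp(x)u(x,t).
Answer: w(x, t) = 2exp(x)sin(4t)sin(2x) + 2exp(x)sin(3x)cos(6t) + 2exp(x)sin(4x)cos(8t)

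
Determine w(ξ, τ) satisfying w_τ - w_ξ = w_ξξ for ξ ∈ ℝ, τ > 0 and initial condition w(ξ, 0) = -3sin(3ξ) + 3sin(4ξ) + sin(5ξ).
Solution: Moving frame: η = ξ + τ, σ = τ, w = u(η,σ), so w_τ = u_σ + u_η and w_ξξ = u_ηη.
Hence w_τ - w_ξ = u_σ and the PDE becomes the heat equation u_σ = u_ηη on η ∈ ℝ.
Initial data: u(η,0) = w(η,0) = -3sin(3η) + 3sin(4η) + sin(5η). Each mode sin(nη) decays as exp(-n²σ) on ℝ, so u(η,σ) = Σ c_n exp(-n²σ) sin(nη) with c_3=-3, c_4=3, c_5=1: u(η,σ) = -3exp(-9σ)sin(3η) + 3exp(-16σ)sin(4η) + exp(-25σ)sin(5η).
Substituting back: w(ξ,τ) = u(ξ + τ, τ).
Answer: w(ξ, τ) = -3exp(-9τ)sin(3ξ + 3τ) + 3exp(-16τ)sin(4ξ + 4τ) + exp(-25τ)sin(5ξ + 5τ)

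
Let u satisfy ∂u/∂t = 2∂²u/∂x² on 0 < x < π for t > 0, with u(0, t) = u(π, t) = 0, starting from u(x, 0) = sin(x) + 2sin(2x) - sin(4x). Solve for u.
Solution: Separating variables: u = Σ c_n exp(-2n²t) sin(nx). From u(x,0) = sin(x) + 2sin(2x) - sin(4x): c_1=1, c_2=2, c_4=-1.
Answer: u(x, t) = exp(-2t)sin(x) + 2exp(-8t)sin(2x) - exp(-32t)sin(4x)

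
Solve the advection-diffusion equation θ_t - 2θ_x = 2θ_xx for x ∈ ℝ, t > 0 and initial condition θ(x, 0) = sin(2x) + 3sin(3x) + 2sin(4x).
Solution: Moving frame: η = x + 2t, σ = t, θ = u(η,σ), so θ_t = u_σ + 2u_η and θ_xx = u_ηη.
Hence θ_t - 2θ_x = u_σ and the PDE becomes the heat equation u_σ = 2u_ηη on η ∈ ℝ.
Initial data: u(η,0) = θ(η,0) = sin(2η) + 3sin(3η) + 2sin(4η). Each mode sin(nη) decays as exp(-2n²σ) on ℝ, so u(η,σ) = Σ c_n exp(-2n²σ) sin(nη) with c_2=1, c_3=3, c_4=2: u(η,σ) = exp(-8σ)sin(2η) + 3exp(-18σ)sin(3η) + 2exp(-32σ)sin(4η).
Substituting back: θ(x,t) = u(x + 2t, t).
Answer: θ(x, t) = exp(-8t)sin(4t + 2x) + 3exp(-18t)sin(6t + 3x) + 2exp(-32t)sin(8t + 4x)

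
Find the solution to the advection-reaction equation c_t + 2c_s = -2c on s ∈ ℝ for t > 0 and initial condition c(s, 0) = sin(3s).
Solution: Substitute c = exp(-2t)u, i.e. u = exp(2t)c.
By the product rule, c_t = exp(-2t)(u_t - 2u), c_s = exp(-2t)u_s.
Substituting into the PDE and dividing by exp(-2t): u_t - 2u + 2u_s = -2u.
The lower-order terms cancel, leaving the standard advection equation u_t + 2u_s = 0.
Initial data for u: u(s,0) = c(s,0) = sin(3s).
Solve for u:
  By method of characteristics (waves move right with speed 2):
  Along characteristics s - 2t = const, u is constant, so u(s,t) = f(s - 2t) with f = u(·, 0).
Hence u(s,t) = sin(3s - 6t).
Transform back: c(s,t) = exp(-2t)u(s,t).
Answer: c(s, t) = exp(-2t)sin(3s - 6t)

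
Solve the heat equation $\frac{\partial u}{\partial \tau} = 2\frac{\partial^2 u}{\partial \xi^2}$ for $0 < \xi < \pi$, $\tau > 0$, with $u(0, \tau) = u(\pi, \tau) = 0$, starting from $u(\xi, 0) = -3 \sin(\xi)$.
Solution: Separating variables: $u = \sum c_n e^{-2n^2\tau} \sin(n\xi)$. From $u(\xi,0) = -3 \sin(\xi)$: $c_1=-3$.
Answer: $u(\xi, \tau) = -3 e^{-2 \tau} \sin(\xi)$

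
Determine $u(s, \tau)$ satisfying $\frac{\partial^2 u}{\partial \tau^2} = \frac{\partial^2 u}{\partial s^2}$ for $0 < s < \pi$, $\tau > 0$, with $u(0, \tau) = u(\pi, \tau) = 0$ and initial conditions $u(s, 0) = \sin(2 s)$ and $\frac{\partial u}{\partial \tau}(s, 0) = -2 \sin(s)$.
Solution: Using separation of variables $u = X(s)T(\tau)$:
Eigenfunctions: $\sin(ns)$, $n = 1, 2, 3, \ldots$
General solution: $u(s, \tau) = \sum [A_n \cos(n \tau) + B_n \sin(n \tau)] \sin(ns)$
From $u(s,0) = \sin(2 s)$: $A_2=1$. From $u_{\tau}(s,0) = -2 \sin(s)$, using $u_{\tau}(s,0) = \sum \omega_n B_n \sin(ns)$ with $\omega_n = n$: $B_1 = (-2)/1 = -2$.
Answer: $u(s, \tau) = -2 \sin(\tau) \sin(s) + \sin(2 s) \cos(2 \tau)$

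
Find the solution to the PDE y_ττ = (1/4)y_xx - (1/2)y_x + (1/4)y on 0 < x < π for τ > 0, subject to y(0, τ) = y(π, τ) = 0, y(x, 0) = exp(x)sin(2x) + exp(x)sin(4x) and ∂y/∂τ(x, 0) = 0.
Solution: Substitute y = exp(x)u.
Then y_x = exp(x)(u_x + u), y_xx = exp(x)(u_xx + 2u_x + u), y_ττ = exp(x)u_ττ; substituting and dividing by exp(x), the lower-order terms cancel: u_ττ = (1/4)u_xx (standard wave equation).
Data for u: u(x,0) = exp(-x)y(x,0) = sin(2x) + sin(4x); u_τ(x,0) = exp(-x)y_τ(x,0) = 0. The boundary conditions carry over: u(0,τ) = u(π,τ) = 0.
Separating variables: u = Σ [A_n cos(ω_n τ) + B_n sin(ω_n τ)] sin(nx), ω_n = n/2. From ICs: A_2=1, A_4=1.
So u(x,τ) = sin(2x)cos(τ) + sin(4x)cos(2τ), and y(x,τ) = exp(x)u(x,τ).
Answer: y(x, τ) = exp(x)sin(2x)cos(τ) + exp(x)sin(4x)cos(2τ)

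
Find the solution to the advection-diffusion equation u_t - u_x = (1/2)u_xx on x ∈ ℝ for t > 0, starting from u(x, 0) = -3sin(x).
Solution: Moving frame: η = x + t, σ = t, u = w(η,σ), so u_t = w_σ + w_η and u_xx = w_ηη.
Hence u_t - u_x = w_σ and the PDE becomes the heat equation w_σ = (1/2)w_ηη on η ∈ ℝ.
Initial data: w(η,0) = u(η,0) = -3sin(η). Each mode sin(nη) decays as exp(-n²σ/2) on ℝ, so w(η,σ) = Σ c_n exp(-n²σ/2) sin(nη) with c_1=-3: w(η,σ) = -3exp(-σ/2)sin(η).
Substituting back: u(x,t) = w(x + t, t).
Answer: u(x, t) = -3exp(-t/2)sin(t + x)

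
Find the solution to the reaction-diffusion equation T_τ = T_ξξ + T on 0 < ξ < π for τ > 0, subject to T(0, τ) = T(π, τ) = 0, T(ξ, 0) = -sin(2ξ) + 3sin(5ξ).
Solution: Substitute T = exp(τ)u, i.e. u = exp(-τ)T.
By the product rule, T_τ = exp(τ)(u_τ + u), T_ξξ = exp(τ)u_ξξ.
Substituting into the PDE and dividing by exp(τ): u_τ + u = u_ξξ + u.
The lower-order terms cancel, leaving the standard heat equation u_τ = u_ξξ.
Initial data for u: u(ξ,0) = T(ξ,0) = -sin(2ξ) + 3sin(5ξ). The boundary conditions carry over: u(0,τ) = u(π,τ) = 0.
Solve for u:
  Using separation of variables u = X(ξ)G(τ):
  Eigenfunctions: sin(nξ), n = 1, 2, 3, ...
  General solution: u(ξ, τ) = Σ c_n sin(nξ) exp(-n² τ)
  Matching u(ξ,0) = -sin(2ξ) + 3sin(5ξ) term by term: c_2=-1, c_5=3.
Hence u(ξ,τ) = -exp(-4τ)sin(2ξ) + 3exp(-25τ)sin(5ξ).
Transform back: T(ξ,τ) = exp(τ)u(ξ,τ).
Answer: T(ξ, τ) = -exp(-3τ)sin(2ξ) + 3exp(-24τ)sin(5ξ)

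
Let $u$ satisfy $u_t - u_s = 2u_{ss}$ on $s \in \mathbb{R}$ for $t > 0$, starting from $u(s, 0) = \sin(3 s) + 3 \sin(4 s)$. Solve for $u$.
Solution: Moving frame: $\eta = s + t$, $\sigma = t$, $u = w(\eta,\sigma)$, so $u_t = w_{\sigma} + w_{\eta}$ and $u_{ss} = w_{\eta\eta}$.
Hence $u_t - u_s = w_{\sigma}$ and the PDE becomes the heat equation $w_{\sigma} = 2w_{\eta\eta}$ on $\eta \in \mathbb{R}$.
Initial data: $w(\eta,0) = u(\eta,0) = \sin(3 \eta) + 3 \sin(4 \eta)$. Each mode $\sin(n\eta)$ decays as $e^{-2n^2\sigma}$ on $\mathbb{R}$, so $w(\eta,\sigma) = \sum c_n e^{-2n^2\sigma} \sin(n\eta)$ with $c_3=1, c_4=3$: $w(\eta,\sigma) = e^{-18 \sigma} \sin(3 \eta) + 3 e^{-32 \sigma} \sin(4 \eta)$.
Substituting back: $u(s,t) = w(s + t, t)$.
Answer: $u(s, t) = e^{-18 t} \sin(3 s + 3 t) + 3 e^{-32 t} \sin(4 s + 4 t)$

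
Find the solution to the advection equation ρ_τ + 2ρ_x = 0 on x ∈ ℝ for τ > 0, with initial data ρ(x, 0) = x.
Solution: By characteristics (dx/dτ = 2), ρ(x,τ) = f(x - 2τ) with f = ρ(·, 0).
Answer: ρ(x, τ) = x - 2τ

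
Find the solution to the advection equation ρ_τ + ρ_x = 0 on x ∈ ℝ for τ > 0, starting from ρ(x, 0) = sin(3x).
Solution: By method of characteristics (waves move right with speed 1):
Along characteristics x - τ = const, ρ is constant, so ρ(x,τ) = f(x - τ) with f = ρ(·, 0).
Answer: ρ(x, τ) = sin(3x - 3τ)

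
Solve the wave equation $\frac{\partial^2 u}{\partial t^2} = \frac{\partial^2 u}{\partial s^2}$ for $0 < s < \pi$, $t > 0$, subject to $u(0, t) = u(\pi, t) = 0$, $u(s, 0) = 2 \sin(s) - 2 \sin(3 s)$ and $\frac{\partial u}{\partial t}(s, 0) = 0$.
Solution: Using separation of variables $u = X(s)T(t)$:
Eigenfunctions: $\sin(ns)$, $n = 1, 2, 3, \ldots$
General solution: $u(s, t) = \sum [A_n \cos(n t) + B_n \sin(n t)] \sin(ns)$
From $u(s,0) = 2 \sin(s) - 2 \sin(3 s)$: $A_1=2, A_3=-2$. From $u_t(s,0) = 0$: all $B_n = 0$.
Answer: $u(s, t) = 2 \sin(s) \cos(t) - 2 \sin(3 s) \cos(3 t)$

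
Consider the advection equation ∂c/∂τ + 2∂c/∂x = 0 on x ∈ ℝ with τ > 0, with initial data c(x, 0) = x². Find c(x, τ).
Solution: By method of characteristics (waves move right with speed 2):
Along characteristics x - 2τ = const, c is constant, so c(x,τ) = f(x - 2τ) with f = c(·, 0).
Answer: c(x, τ) = x² - 4xτ + 4τ²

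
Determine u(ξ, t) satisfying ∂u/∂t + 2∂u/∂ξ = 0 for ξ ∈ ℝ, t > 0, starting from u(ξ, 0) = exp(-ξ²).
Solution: By characteristics (dξ/dt = 2), u(ξ,t) = f(ξ - 2t) with f = u(·, 0).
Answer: u(ξ, t) = exp(-(-2t + ξ)²)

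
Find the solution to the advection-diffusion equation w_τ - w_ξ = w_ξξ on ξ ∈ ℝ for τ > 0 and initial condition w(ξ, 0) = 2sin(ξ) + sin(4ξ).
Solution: Change to a moving frame: let η = ξ + τ, σ = τ and write w(ξ,τ) = u(η,σ).
By the chain rule w_τ = u_σ + u_η, w_ξ = u_η, w_ξξ = u_ηη.
Then w_τ - w_ξ = u_σ: the advection term cancels and the PDE becomes the heat equation u_σ = u_ηη on η ∈ ℝ.
Initial data: u(η,0) = w(η,0) = 2sin(η) + sin(4η).
On η ∈ ℝ each mode satisfies (sin(nη))″ = -n² sin(nη), so exp(-n²σ) sin(nη) solves the heat equation; by superposition u(η,σ) = Σ c_n exp(-n²σ) sin(nη).
Reading off the coefficients: c_1=2, c_4=1, so u(η,σ) = 2exp(-σ)sin(η) + exp(-16σ)sin(4η).
Substituting back η = ξ + τ, σ = τ: w(ξ,τ) = u(ξ + τ, τ).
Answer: w(ξ, τ) = 2exp(-τ)sin(ξ + τ) + exp(-16τ)sin(4ξ + 4τ)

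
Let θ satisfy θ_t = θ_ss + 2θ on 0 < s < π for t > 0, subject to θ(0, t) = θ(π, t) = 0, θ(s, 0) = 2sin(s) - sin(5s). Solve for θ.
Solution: Substitute θ = exp(2t)u.
Then θ_t = exp(2t)(u_t + 2u), θ_ss = exp(2t)u_ss; substituting and dividing by exp(2t), the lower-order terms cancel: u_t = u_ss (standard heat equation).
Data for u: u(s,0) = θ(s,0) = 2sin(s) - sin(5s). The boundary conditions carry over: u(0,t) = u(π,t) = 0.
Separating variables: u = Σ c_n exp(-n²t) sin(ns). From u(s,0) = 2sin(s) - sin(5s): c_1=2, c_5=-1.
So u(s,t) = 2exp(-t)sin(s) - exp(-25t)sin(5s), and θ(s,t) = exp(2t)u(s,t).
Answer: θ(s, t) = 2exp(t)sin(s) - exp(-23t)sin(5s)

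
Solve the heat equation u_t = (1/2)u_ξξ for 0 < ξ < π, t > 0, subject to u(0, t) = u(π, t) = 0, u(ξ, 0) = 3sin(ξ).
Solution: Separating variables: u = Σ c_n exp(-n²t/2) sin(nξ). From u(ξ,0) = 3sin(ξ): c_1=3.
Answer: u(ξ, t) = 3exp(-t/2)sin(ξ)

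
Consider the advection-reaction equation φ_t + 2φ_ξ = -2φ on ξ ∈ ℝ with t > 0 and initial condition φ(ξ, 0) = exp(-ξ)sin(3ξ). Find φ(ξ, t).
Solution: Substitute φ = exp(-ξ)u, i.e. u = exp(ξ)φ.
By the product rule, φ_ξ = exp(-ξ)(u_ξ - u), φ_t = exp(-ξ)u_t.
Substituting into the PDE and dividing by exp(-ξ): u_t + 2(u_ξ - u) = -2u.
The lower-order terms cancel, leaving the standard advection equation u_t + 2u_ξ = 0.
Initial data for u: u(ξ,0) = exp(ξ)φ(ξ,0) = sin(3ξ).
Solve for u:
  By method of characteristics (waves move right with speed 2):
  Along characteristics ξ - 2t = const, u is constant, so u(ξ,t) = f(ξ - 2t) with f = u(·, 0).
Hence u(ξ,t) = -sin(6t - 3ξ).
Transform back: φ(ξ,t) = exp(-ξ)u(ξ,t).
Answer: φ(ξ, t) = -exp(-ξ)sin(6t - 3ξ)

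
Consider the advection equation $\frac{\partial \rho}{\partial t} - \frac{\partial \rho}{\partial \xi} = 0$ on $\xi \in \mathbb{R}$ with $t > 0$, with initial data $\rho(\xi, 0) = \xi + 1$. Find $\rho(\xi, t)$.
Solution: By characteristics ($d\xi/dt = -1$), $\rho(\xi,t) = f(\xi + t)$ with $f = \rho( \cdot , 0)$.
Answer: $\rho(\xi, t) = \xi + t + 1$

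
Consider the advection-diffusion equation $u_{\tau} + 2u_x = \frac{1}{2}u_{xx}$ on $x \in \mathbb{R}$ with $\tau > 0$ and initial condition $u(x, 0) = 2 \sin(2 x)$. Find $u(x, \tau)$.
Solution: Change to a moving frame: let $\eta = x - 2\tau$, $\sigma = \tau$ and write $u(x,\tau) = w(\eta,\sigma)$.
By the chain rule $u_{\tau} = w_{\sigma} - 2w_{\eta}$, $u_x = w_{\eta}$, $u_{xx} = w_{\eta\eta}$.
Then $u_{\tau} + 2u_x = w_{\sigma}$: the advection term cancels and the PDE becomes the heat equation $w_{\sigma} = \frac{1}{2}w_{\eta\eta}$ on $\eta \in \mathbb{R}$.
Initial data: $w(\eta,0) = u(\eta,0) = 2 \sin(2 \eta)$.
On $\eta \in \mathbb{R}$ each mode satisfies $(\sin(n\eta))'' = -n^2 \sin(n\eta)$, so $e^{-n^2\sigma/2} \sin(n\eta)$ solves the heat equation; by superposition $w(\eta,\sigma) = \sum c_n e^{-n^2\sigma/2} \sin(n\eta)$.
Reading off the coefficients: $c_2=2$, so $w(\eta,\sigma) = 2 e^{-2 \sigma} \sin(2 \eta)$.
Substituting back $\eta = x - 2\tau$, $\sigma = \tau$: $u(x,\tau) = w(x - 2\tau, \tau)$.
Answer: $u(x, \tau) = -2 e^{-2 \tau} \sin(4 \tau - 2 x)$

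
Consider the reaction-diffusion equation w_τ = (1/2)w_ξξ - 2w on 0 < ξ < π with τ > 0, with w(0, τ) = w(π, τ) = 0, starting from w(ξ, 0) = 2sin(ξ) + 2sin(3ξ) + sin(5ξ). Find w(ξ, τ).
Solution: Substitute w = exp(-2τ)u.
Then w_τ = exp(-2τ)(u_τ - 2u), w_ξξ = exp(-2τ)u_ξξ; substituting and dividing by exp(-2τ), the lower-order terms cancel: u_τ = (1/2)u_ξξ (standard heat equation).
Data for u: u(ξ,0) = w(ξ,0) = 2sin(ξ) + 2sin(3ξ) + sin(5ξ). The boundary conditions carry over: u(0,τ) = u(π,τ) = 0.
Separating variables: u = Σ c_n exp(-n²τ/2) sin(nξ). From u(ξ,0) = 2sin(ξ) + 2sin(3ξ) + sin(5ξ): c_1=2, c_3=2, c_5=1.
So u(ξ,τ) = 2exp(-τ/2)sin(ξ) + 2exp(-9τ/2)sin(3ξ) + exp(-25τ/2)sin(5ξ), and w(ξ,τ) = exp(-2τ)u(ξ,τ).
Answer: w(ξ, τ) = 2exp(-5τ/2)sin(ξ) + 2exp(-13τ/2)sin(3ξ) + exp(-29τ/2)sin(5ξ)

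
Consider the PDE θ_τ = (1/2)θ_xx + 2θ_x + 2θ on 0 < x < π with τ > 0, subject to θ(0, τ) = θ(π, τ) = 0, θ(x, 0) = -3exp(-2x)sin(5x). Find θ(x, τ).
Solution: Substitute θ = exp(-2x)u.
Then θ_x = exp(-2x)(u_x - 2u), θ_xx = exp(-2x)(u_xx - 4u_x + 4u), θ_τ = exp(-2x)u_τ; substituting and dividing by exp(-2x), the lower-order terms cancel: u_τ = (1/2)u_xx (standard heat equation).
Data for u: u(x,0) = exp(2x)θ(x,0) = -3sin(5x). The boundary conditions carry over: u(0,τ) = u(π,τ) = 0.
Separating variables: u = Σ c_n exp(-n²τ/2) sin(nx). From u(x,0) = -3sin(5x): c_5=-3.
So u(x,τ) = -3exp(-25τ/2)sin(5x), and θ(x,τ) = exp(-2x)u(x,τ).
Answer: θ(x, τ) = -3exp(-2x)exp(-25τ/2)sin(5x)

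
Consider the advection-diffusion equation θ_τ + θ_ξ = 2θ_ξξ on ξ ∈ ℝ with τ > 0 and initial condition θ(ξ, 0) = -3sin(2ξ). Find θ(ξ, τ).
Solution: Moving frame: η = ξ - τ, σ = τ, θ = u(η,σ), so θ_τ = u_σ - u_η and θ_ξξ = u_ηη.
Hence θ_τ + θ_ξ = u_σ and the PDE becomes the heat equation u_σ = 2u_ηη on η ∈ ℝ.
Initial data: u(η,0) = θ(η,0) = -3sin(2η). Each mode sin(nη) decays as exp(-2n²σ) on ℝ, so u(η,σ) = Σ c_n exp(-2n²σ) sin(nη) with c_2=-3: u(η,σ) = -3exp(-8σ)sin(2η).
Substituting back: θ(ξ,τ) = u(ξ - τ, τ).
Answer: θ(ξ, τ) = -3exp(-8τ)sin(2ξ - 2τ)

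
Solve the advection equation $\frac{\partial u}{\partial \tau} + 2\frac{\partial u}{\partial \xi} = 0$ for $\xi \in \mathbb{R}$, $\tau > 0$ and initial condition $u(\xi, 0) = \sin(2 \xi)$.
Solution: By characteristics ($d\xi/d\tau = 2$), $u(\xi,\tau) = f(\xi - 2\tau)$ with $f = u( \cdot , 0)$.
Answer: $u(\xi, \tau) = - \sin(4 \tau - 2 \xi)$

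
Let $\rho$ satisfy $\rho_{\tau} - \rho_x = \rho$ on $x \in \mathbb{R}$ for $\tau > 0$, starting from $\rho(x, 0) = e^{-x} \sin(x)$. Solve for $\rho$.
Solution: Substitute $\rho = e^{-x}u$.
Then $\rho_x = e^{-x}(u_x - u)$, $\rho_{\tau} = e^{-x}u_{\tau}$; substituting and dividing by $e^{-x}$, the lower-order terms cancel: $u_{\tau} - u_x = 0$ (standard advection equation).
Data for $u$: $u(x,0) = e^{x}\rho(x,0) = \sin(x)$.
By characteristics ($dx/d\tau = -1$), $u(x,\tau) = f(x + \tau)$ with $f = u( \cdot , 0)$.
So $u(x,\tau) = \sin(x + \tau)$, and $\rho(x,\tau) = e^{-x}u(x,\tau)$.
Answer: $\rho(x, \tau) = e^{-x} \sin(\tau + x)$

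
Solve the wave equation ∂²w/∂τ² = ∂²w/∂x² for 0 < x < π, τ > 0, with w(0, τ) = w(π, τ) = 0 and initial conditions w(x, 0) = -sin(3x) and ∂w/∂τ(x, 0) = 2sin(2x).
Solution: Separating variables: w = Σ [A_n cos(ω_n τ) + B_n sin(ω_n τ)] sin(nx), ω_n = n. From ICs (B_n = velocity coefficient / ω_n): A_3=-1, B_2=1.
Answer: w(x, τ) = sin(2x)sin(2τ) - sin(3x)cos(3τ)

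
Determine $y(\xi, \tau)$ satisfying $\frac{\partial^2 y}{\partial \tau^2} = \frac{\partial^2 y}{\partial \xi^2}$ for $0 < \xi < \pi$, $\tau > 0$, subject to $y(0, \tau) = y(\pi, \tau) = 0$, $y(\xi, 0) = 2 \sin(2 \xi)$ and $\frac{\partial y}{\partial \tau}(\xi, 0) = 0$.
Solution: Separating variables: $y = \sum [A_n \cos(\omega_n \tau) + B_n \sin(\omega_n \tau)] \sin(n\xi)$, $\omega_n = n$. From ICs: $A_2=2$.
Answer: $y(\xi, \tau) = 2 \sin(2 \xi) \cos(2 \tau)$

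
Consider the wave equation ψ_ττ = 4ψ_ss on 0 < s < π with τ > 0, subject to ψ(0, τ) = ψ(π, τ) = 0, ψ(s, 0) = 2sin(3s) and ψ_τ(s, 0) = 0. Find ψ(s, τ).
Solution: Using separation of variables ψ = X(s)T(τ):
Eigenfunctions: sin(ns), n = 1, 2, 3, ...
General solution: ψ(s, τ) = Σ [A_n cos(2n τ) + B_n sin(2n τ)] sin(ns)
From ψ(s,0) = 2sin(3s): A_3=2. From ψ_τ(s,0) = 0: all B_n = 0.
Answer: ψ(s, τ) = 2sin(3s)cos(6τ)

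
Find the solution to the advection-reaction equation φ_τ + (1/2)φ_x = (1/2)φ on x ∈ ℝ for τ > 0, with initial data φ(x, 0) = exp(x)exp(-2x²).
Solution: Substitute φ = exp(x)u.
Then φ_x = exp(x)(u_x + u), φ_τ = exp(x)u_τ; substituting and dividing by exp(x), the lower-order terms cancel: u_τ + (1/2)u_x = 0 (standard advection equation).
Data for u: u(x,0) = exp(-x)φ(x,0) = exp(-2x²).
By characteristics (dx/dτ = 1/2), u(x,τ) = f(x - (1/2)τ) with f = u(·, 0).
So u(x,τ) = exp(-2(x - τ/2)²), and φ(x,τ) = exp(x)u(x,τ).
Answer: φ(x, τ) = exp(x)exp(-2(x - τ/2)²)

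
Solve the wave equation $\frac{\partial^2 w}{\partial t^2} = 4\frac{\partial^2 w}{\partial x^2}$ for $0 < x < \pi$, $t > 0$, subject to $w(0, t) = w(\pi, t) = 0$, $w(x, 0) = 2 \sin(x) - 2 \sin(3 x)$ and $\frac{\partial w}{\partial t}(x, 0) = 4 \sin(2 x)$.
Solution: Using separation of variables $w = X(x)T(t)$:
Eigenfunctions: $\sin(nx)$, $n = 1, 2, 3, \ldots$
General solution: $w(x, t) = \sum [A_n \cos(2n t) + B_n \sin(2n t)] \sin(nx)$
From $w(x,0) = 2 \sin(x) - 2 \sin(3 x)$: $A_1=2, A_3=-2$. From $w_t(x,0) = 4 \sin(2 x)$, using $w_t(x,0) = \sum \omega_n B_n \sin(nx)$ with $\omega_n = 2n$: $B_2 = 4/4 = 1$.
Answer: $w(x, t) = \sin(4 t) \sin(2 x) + 2 \sin(x) \cos(2 t) - 2 \sin(3 x) \cos(6 t)$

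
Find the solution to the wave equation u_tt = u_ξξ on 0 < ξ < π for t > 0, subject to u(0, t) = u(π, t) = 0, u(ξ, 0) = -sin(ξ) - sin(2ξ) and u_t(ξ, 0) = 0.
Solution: Separating variables: u = Σ [A_n cos(ω_n t) + B_n sin(ω_n t)] sin(nξ), ω_n = n. From ICs: A_1=-1, A_2=-1.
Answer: u(ξ, t) = -sin(ξ)cos(t) - sin(2ξ)cos(2t)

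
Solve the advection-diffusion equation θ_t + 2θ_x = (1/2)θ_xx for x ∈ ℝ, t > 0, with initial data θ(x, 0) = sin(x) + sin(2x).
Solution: Change to a moving frame: let η = x - 2t, σ = t and write θ(x,t) = u(η,σ).
By the chain rule θ_t = u_σ - 2u_η, θ_x = u_η, θ_xx = u_ηη.
Then θ_t + 2θ_x = u_σ: the advection term cancels and the PDE becomes the heat equation u_σ = (1/2)u_ηη on η ∈ ℝ.
Initial data: u(η,0) = θ(η,0) = sin(η) + sin(2η).
On η ∈ ℝ each mode satisfies (sin(nη))″ = -n² sin(nη), so exp(-n²σ/2) sin(nη) solves the heat equation; by superposition u(η,σ) = Σ c_n exp(-n²σ/2) sin(nη).
Reading off the coefficients: c_1=1, c_2=1, so u(η,σ) = exp(-2σ)sin(2η) + exp(-σ/2)sin(η).
Substituting back η = x - 2t, σ = t: θ(x,t) = u(x - 2t, t).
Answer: θ(x, t) = -exp(-2t)sin(4t - 2x) - exp(-t/2)sin(2t - x)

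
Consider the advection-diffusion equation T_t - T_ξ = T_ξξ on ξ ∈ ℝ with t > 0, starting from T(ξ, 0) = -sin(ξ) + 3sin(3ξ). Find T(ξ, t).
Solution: Change to a moving frame: let η = ξ + t, σ = t and write T(ξ,t) = u(η,σ).
By the chain rule T_t = u_σ + u_η, T_ξ = u_η, T_ξξ = u_ηη.
Then T_t - T_ξ = u_σ: the advection term cancels and the PDE becomes the heat equation u_σ = u_ηη on η ∈ ℝ.
Initial data: u(η,0) = T(η,0) = -sin(η) + 3sin(3η).
On η ∈ ℝ each mode satisfies (sin(nη))″ = -n² sin(nη), so exp(-n²σ) sin(nη) solves the heat equation; by superposition u(η,σ) = Σ c_n exp(-n²σ) sin(nη).
Reading off the coefficients: c_1=-1, c_3=3, so u(η,σ) = -exp(-σ)sin(η) + 3exp(-9σ)sin(3η).
Substituting back η = ξ + t, σ = t: T(ξ,t) = u(ξ + t, t).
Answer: T(ξ, t) = -exp(-t)sin(t + ξ) + 3exp(-9t)sin(3t + 3ξ)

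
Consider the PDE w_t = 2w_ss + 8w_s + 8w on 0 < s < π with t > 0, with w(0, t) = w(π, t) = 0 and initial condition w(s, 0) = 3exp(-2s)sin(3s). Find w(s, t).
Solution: Substitute w = exp(-2s)u.
Then w_s = exp(-2s)(u_s - 2u), w_ss = exp(-2s)(u_ss - 4u_s + 4u), w_t = exp(-2s)u_t; substituting and dividing by exp(-2s), the lower-order terms cancel: u_t = 2u_ss (standard heat equation).
Data for u: u(s,0) = exp(2s)w(s,0) = 3sin(3s). The boundary conditions carry over: u(0,t) = u(π,t) = 0.
Separating variables: u = Σ c_n exp(-2n²t) sin(ns). From u(s,0) = 3sin(3s): c_3=3.
So u(s,t) = 3exp(-18t)sin(3s), and w(s,t) = exp(-2s)u(s,t).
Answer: w(s, t) = 3exp(-2s)exp(-18t)sin(3s)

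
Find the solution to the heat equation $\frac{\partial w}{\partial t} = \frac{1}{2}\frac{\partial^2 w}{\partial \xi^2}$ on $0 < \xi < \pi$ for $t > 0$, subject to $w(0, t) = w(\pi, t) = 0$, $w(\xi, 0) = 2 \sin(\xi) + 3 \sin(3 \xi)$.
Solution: Using separation of variables $w = X(\xi)T(t)$:
Eigenfunctions: $\sin(n\xi)$, $n = 1, 2, 3, \ldots$
General solution: $w(\xi, t) = \sum c_n \sin(n\xi) e^{-n^2 t/2}$
Matching $w(\xi,0) = 2 \sin(\xi) + 3 \sin(3 \xi)$ term by term: $c_1=2, c_3=3$.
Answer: $w(\xi, t) = 2 e^{-t/2} \sin(\xi) + 3 e^{-9 t/2} \sin(3 \xi)$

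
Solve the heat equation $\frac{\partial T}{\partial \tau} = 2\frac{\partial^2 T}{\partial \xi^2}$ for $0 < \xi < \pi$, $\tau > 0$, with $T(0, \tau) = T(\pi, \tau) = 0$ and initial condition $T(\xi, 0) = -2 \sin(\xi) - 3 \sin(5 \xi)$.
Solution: Using separation of variables $T = X(\xi)G(\tau)$:
Eigenfunctions: $\sin(n\xi)$, $n = 1, 2, 3, \ldots$
General solution: $T(\xi, \tau) = \sum c_n \sin(n\xi) e^{-2n^2 \tau}$
Matching $T(\xi,0) = -2 \sin(\xi) - 3 \sin(5 \xi)$ term by term: $c_1=-2, c_5=-3$.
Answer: $T(\xi, \tau) = -2 e^{-2 \tau} \sin(\xi) - 3 e^{-50 \tau} \sin(5 \xi)$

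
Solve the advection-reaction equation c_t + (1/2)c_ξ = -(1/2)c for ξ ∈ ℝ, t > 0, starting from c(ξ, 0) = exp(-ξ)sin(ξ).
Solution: Substitute c = exp(-ξ)u.
Then c_ξ = exp(-ξ)(u_ξ - u), c_t = exp(-ξ)u_t; substituting and dividing by exp(-ξ), the lower-order terms cancel: u_t + (1/2)u_ξ = 0 (standard advection equation).
Data for u: u(ξ,0) = exp(ξ)c(ξ,0) = sin(ξ).
By characteristics (dξ/dt = 1/2), u(ξ,t) = f(ξ - (1/2)t) with f = u(·, 0).
So u(ξ,t) = -sin(t/2 - ξ), and c(ξ,t) = exp(-ξ)u(ξ,t).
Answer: c(ξ, t) = -exp(-ξ)sin(t/2 - ξ)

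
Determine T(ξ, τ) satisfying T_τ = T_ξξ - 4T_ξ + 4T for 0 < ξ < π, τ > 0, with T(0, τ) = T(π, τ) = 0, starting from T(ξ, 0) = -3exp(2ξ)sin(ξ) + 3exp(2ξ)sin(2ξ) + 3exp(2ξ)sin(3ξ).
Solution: Substitute T = exp(2ξ)u, i.e. u = exp(-2ξ)T.
By the product rule, T_ξ = exp(2ξ)(u_ξ + 2u), T_ξξ = exp(2ξ)(u_ξξ + 4u_ξ + 4u), T_τ = exp(2ξ)u_τ.
Substituting into the PDE and dividing by exp(2ξ): u_τ = (u_ξξ + 4u_ξ + 4u) - 4(u_ξ + 2u) + 4u.
The lower-order terms cancel, leaving the standard heat equation u_τ = u_ξξ.
Initial data for u: u(ξ,0) = exp(-2ξ)T(ξ,0) = -3sin(ξ) + 3sin(2ξ) + 3sin(3ξ). The boundary conditions carry over: u(0,τ) = u(π,τ) = 0.
Solve for u:
  Using separation of variables u = X(ξ)G(τ):
  Eigenfunctions: sin(nξ), n = 1, 2, 3, ...
  General solution: u(ξ, τ) = Σ c_n sin(nξ) exp(-n² τ)
  Matching u(ξ,0) = -3sin(ξ) + 3sin(2ξ) + 3sin(3ξ) term by term: c_1=-3, c_2=3, c_3=3.
Hence u(ξ,τ) = -3exp(-τ)sin(ξ) + 3exp(-4τ)sin(2ξ) + 3exp(-9τ)sin(3ξ).
Transform back: T(ξ,τ) = exp(2ξ)u(ξ,τ).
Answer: T(ξ, τ) = -3exp(2ξ)exp(-τ)sin(ξ) + 3exp(2ξ)exp(-4τ)sin(2ξ) + 3exp(2ξ)exp(-9τ)sin(3ξ)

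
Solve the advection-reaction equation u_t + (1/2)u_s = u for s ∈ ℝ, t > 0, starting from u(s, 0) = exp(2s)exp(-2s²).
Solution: Substitute u = exp(2s)w, i.e. w = exp(-2s)u.
By the product rule, u_s = exp(2s)(w_s + 2w), u_t = exp(2s)w_t.
Substituting into the PDE and dividing by exp(2s): w_t + (1/2)(w_s + 2w) = w.
The lower-order terms cancel, leaving the standard advection equation w_t + (1/2)w_s = 0.
Initial data for w: w(s,0) = exp(-2s)u(s,0) = exp(-2s²).
Solve for w:
  By method of characteristics (waves move right with speed 1/2):
  Along characteristics s - (1/2)t = const, w is constant, so w(s,t) = f(s - (1/2)t) with f = w(·, 0).
Hence w(s,t) = exp(-2(s - t/2)²).
Transform back: u(s,t) = exp(2s)w(s,t).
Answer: u(s, t) = exp(2s)exp(-2(s - t/2)²)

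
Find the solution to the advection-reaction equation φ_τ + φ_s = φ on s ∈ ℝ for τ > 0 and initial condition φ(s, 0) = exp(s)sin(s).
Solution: Substitute φ = exp(s)u.
Then φ_s = exp(s)(u_s + u), φ_τ = exp(s)u_τ; substituting and dividing by exp(s), the lower-order terms cancel: u_τ + u_s = 0 (standard advection equation).
Data for u: u(s,0) = exp(-s)φ(s,0) = sin(s).
By characteristics (ds/dτ = 1), u(s,τ) = f(s - τ) with f = u(·, 0).
So u(s,τ) = sin(s - τ), and φ(s,τ) = exp(s)u(s,τ).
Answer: φ(s, τ) = exp(s)sin(s - τ)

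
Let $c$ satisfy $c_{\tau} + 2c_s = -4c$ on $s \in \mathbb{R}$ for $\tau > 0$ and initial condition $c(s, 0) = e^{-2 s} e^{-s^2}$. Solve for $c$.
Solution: Substitute $c = e^{-2s}u$.
Then $c_s = e^{-2s}(u_s - 2u)$, $c_{\tau} = e^{-2s}u_{\tau}$; substituting and dividing by $e^{-2s}$, the lower-order terms cancel: $u_{\tau} + 2u_s = 0$ (standard advection equation).
Data for $u$: $u(s,0) = e^{2s}c(s,0) = e^{-s^2}$.
By characteristics ($ds/d\tau = 2$), $u(s,\tau) = f(s - 2\tau)$ with $f = u( \cdot , 0)$.
So $u(s,\tau) = e^{-(s - 2 \tau)^2}$, and $c(s,\tau) = e^{-2s}u(s,\tau)$.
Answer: $c(s, \tau) = e^{-2 s} e^{-(-2 \tau + s)^2}$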